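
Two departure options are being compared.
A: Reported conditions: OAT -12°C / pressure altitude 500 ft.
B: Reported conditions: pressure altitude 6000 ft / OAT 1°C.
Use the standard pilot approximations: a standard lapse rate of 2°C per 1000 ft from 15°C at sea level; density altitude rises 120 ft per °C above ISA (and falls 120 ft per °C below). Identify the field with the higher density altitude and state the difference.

B by 8380 ft

A: ISA temp = 14°C, deviation -26°C, DA = 500 + 120 × (-26) = -2620 ft.
B: ISA temp = 3°C, deviation -2°C, DA = 6000 + 120 × (-2) = 5760 ft.
B is higher by 5760 − (-2620) = 8380 ft.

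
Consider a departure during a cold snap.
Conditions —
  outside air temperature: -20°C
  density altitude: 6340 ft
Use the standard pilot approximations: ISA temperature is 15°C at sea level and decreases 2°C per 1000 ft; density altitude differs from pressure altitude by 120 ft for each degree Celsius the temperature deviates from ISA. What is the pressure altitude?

8500 ft

DA = PA + 120 × (OAT − (15 − 2·PA/1000)) = PA + 120·OAT − 1800 + 0.24·PA = 1.24·PA + 120·OAT − 1800.
So 1.24·PA = 6340 − 120 × (-20) + 1800 = 10540.
PA = 10540 / 1.24 = 8500 ft.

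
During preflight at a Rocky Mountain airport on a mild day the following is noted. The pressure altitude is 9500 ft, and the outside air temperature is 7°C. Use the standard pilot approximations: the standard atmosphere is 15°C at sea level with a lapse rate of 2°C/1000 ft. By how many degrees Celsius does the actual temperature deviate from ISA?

ISA+11°C

ISA temperature at 9500 ft = 15 − 2 × (9500/1000) = -4°C.
Deviation = OAT − ISA = 7 − (-4) = +11°C.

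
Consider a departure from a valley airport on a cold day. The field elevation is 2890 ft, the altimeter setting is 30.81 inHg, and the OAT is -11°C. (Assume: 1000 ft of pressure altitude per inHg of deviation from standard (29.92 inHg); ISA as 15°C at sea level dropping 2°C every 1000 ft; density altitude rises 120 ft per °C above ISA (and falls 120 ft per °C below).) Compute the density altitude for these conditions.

Pressure altitude = 2890 + (29.92 − 30.81) × 1000 = 2890 + (-890) = 2000 ft.
ISA temperature at 2000 ft = 15 − 2 × (2000/1000) = 11°C.
ISA deviation = -11 − 11 = -22°C.
Density altitude = 2000 + 120 × (-22) = -640 ft.

-640 ft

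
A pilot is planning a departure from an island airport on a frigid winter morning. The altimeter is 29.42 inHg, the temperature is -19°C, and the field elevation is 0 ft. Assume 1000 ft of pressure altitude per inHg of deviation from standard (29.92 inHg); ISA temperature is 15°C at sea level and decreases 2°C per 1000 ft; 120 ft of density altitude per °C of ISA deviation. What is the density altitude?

-3460 ft

Pressure altitude = 0 + (29.92 − 29.42) × 1000 = 0 + (+500) = 500 ft.
ISA temperature at 500 ft = 15 − 2 × (500/1000) = 14°C.
ISA deviation = -19 − 14 = -33°C.
Density altitude = 500 + 120 × (-33) = -3460 ft.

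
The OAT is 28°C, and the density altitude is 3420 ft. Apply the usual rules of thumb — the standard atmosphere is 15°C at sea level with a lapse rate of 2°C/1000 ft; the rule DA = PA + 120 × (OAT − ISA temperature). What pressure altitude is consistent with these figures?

DA = PA + 120 × (OAT − (15 − 2·PA/1000)) = PA + 120·OAT − 1800 + 0.24·PA = 1.24·PA + 120·OAT − 1800.
So 1.24·PA = 3420 − 120 × 28 + 1800 = 1860.
PA = 1860 / 1.24 = 1500 ft.

1500 ft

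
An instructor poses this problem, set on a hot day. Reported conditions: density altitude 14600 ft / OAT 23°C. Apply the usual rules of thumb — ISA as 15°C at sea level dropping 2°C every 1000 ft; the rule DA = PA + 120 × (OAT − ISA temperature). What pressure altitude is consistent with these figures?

11000 ft

DA = PA + 120 × (OAT − (15 − 2·PA/1000)) = PA + 120·OAT − 1800 + 0.24·PA = 1.24·PA + 120·OAT − 1800.
So 1.24·PA = 14600 − 120 × 23 + 1800 = 13640.
PA = 13640 / 1.24 = 11000 ft.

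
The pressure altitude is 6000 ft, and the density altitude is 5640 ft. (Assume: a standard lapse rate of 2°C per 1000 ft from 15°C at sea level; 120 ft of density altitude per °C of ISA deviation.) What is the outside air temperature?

Density altitude − pressure altitude = 5640 − 6000 = -360 ft.
At 120 ft/°C that is an ISA deviation of -360/120 = -3°C.
ISA temperature at 6000 ft = 15 − 2 × (6000/1000) = 3°C.
OAT = ISA + deviation = 3 + (-3) = 0°C.

0°C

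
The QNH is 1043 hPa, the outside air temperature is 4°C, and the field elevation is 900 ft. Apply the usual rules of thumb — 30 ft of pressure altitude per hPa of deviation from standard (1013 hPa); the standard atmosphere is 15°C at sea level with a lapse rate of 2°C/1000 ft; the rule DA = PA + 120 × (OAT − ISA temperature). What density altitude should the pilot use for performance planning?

-1320 ft

Pressure altitude = 900 + (1013 − 1043) × 30 = 900 + (-900) = 0 ft.
ISA temperature at 0 ft = 15 − 2 × (0/1000) = 15°C.
ISA deviation = 4 − 15 = -11°C.
Density altitude = 0 + 120 × (-11) = -1320 ft.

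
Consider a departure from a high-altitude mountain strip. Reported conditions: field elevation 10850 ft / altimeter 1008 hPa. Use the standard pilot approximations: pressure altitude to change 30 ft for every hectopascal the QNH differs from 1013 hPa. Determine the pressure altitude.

11000 ft

Pressure correction = (1013 − 1008) × 30 = +150 ft.
Pressure altitude = 10850 + (+150) = 11000 ft.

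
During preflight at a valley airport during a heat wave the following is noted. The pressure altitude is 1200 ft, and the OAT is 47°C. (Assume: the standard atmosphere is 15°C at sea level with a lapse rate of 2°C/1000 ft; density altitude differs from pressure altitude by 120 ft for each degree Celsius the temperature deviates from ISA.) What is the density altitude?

ISA temperature at 1200 ft = 15 − 2 × (1200/1000) = 12.6°C.
ISA deviation = 47 − 12.6 = +34.4°C.
Density altitude = 1200 + 120 × (34.4) = 1200 + (+4128) = 5328 ft.

5328 ft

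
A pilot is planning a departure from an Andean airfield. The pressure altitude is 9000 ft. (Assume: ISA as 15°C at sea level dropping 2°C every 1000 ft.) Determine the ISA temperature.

-3°C

ISA temperature = 15 − 2 × (9000/1000) = 15 − 18 = -3°C.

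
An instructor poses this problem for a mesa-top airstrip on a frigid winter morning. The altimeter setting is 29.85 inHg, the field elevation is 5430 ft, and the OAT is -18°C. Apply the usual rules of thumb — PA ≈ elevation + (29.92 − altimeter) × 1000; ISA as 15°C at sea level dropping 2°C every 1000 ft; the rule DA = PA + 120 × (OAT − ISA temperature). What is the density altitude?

2860 ft

Pressure altitude = 5430 + (29.92 − 29.85) × 1000 = 5430 + (+70) = 5500 ft.
ISA temperature at 5500 ft = 15 − 2 × (5500/1000) = 4°C.
ISA deviation = -18 − 4 = -22°C.
Density altitude = 5500 + 120 × (-22) = 2860 ft.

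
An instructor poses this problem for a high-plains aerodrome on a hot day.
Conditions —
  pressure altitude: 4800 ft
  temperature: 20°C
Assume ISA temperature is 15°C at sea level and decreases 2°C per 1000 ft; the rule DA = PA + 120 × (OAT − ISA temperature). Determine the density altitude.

ISA temperature at 4800 ft = 15 − 2 × (4800/1000) = 5.4°C.
ISA deviation = 20 − 5.4 = +14.6°C.
Density altitude = 4800 + 120 × (14.6) = 4800 + (+1752) = 6552 ft.

6552 ft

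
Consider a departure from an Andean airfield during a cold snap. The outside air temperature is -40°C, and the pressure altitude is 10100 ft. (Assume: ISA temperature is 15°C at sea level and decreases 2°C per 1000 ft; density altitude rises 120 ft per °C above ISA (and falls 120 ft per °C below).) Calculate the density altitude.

ISA temperature at 10100 ft = 15 − 2 × (10100/1000) = -5.2°C.
ISA deviation = -40 − (-5.2) = -34.8°C.
Density altitude = 10100 + 120 × (-34.8) = 10100 + (-4176) = 5924 ft.

5924 ft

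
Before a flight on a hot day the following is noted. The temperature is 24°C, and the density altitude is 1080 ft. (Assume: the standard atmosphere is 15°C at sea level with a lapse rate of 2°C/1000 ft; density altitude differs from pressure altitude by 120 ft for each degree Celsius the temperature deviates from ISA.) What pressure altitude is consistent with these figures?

0 ft

DA = PA + 120 × (OAT − (15 − 2·PA/1000)) = PA + 120·OAT − 1800 + 0.24·PA = 1.24·PA + 120·OAT − 1800.
So 1.24·PA = 1080 − 120 × 24 + 1800 = 0.
PA = 0 / 1.24 = 0 ft.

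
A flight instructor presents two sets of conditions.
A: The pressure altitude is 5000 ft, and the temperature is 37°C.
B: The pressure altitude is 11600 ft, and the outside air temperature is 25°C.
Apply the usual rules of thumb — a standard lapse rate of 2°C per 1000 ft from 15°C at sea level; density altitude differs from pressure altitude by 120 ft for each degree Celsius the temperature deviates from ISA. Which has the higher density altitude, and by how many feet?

A: ISA temp = 5°C, deviation +32°C, DA = 5000 + 120 × 32 = 8840 ft.
B: ISA temp = -8.2°C, deviation +33.2°C, DA = 11600 + 120 × 33.2 = 15584 ft.
B is higher by 15584 − 8840 = 6744 ft.

B by 6744 ft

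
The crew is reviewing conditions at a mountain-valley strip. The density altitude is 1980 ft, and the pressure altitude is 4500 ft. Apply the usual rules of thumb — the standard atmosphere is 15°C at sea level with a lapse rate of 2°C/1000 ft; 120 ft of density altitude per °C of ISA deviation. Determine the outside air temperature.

-15°C

Density altitude − pressure altitude = 1980 − 4500 = -2520 ft.
At 120 ft/°C that is an ISA deviation of -2520/120 = -21°C.
ISA temperature at 4500 ft = 15 − 2 × (4500/1000) = 6°C.
OAT = ISA + deviation = 6 + (-21) = -15°C.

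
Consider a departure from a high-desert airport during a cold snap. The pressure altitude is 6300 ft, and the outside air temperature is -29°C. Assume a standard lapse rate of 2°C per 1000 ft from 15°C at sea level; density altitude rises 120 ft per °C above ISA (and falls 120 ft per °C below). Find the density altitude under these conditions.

ISA temperature at 6300 ft = 15 − 2 × (6300/1000) = 2.4°C.
ISA deviation = -29 − 2.4 = -31.4°C.
Density altitude = 6300 + 120 × (-31.4) = 6300 + (-3768) = 2532 ft.

2532 ft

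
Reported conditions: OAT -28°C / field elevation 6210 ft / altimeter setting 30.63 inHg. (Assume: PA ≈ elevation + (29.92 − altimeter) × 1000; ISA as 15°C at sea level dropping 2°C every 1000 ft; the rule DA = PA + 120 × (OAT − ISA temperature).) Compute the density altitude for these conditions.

1660 ft

Pressure altitude = 6210 + (29.92 − 30.63) × 1000 = 6210 + (-710) = 5500 ft.
ISA temperature at 5500 ft = 15 − 2 × (5500/1000) = 4°C.
ISA deviation = -28 − 4 = -32°C.
Density altitude = 5500 + 120 × (-32) = 1660 ft.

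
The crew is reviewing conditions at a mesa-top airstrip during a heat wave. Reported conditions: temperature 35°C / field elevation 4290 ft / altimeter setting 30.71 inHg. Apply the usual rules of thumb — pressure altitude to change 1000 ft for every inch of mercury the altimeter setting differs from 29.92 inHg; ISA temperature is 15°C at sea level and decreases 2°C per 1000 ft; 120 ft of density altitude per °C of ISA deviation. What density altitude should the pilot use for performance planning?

6740 ft

Pressure altitude = 4290 + (29.92 − 30.71) × 1000 = 4290 + (-790) = 3500 ft.
ISA temperature at 3500 ft = 15 − 2 × (3500/1000) = 8°C.
ISA deviation = 35 − 8 = +27°C.
Density altitude = 3500 + 120 × (27) = 6740 ft.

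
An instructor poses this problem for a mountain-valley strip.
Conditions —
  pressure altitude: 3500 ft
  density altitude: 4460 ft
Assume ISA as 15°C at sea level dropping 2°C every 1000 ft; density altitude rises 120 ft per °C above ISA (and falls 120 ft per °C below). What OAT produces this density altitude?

Density altitude − pressure altitude = 4460 − 3500 = +960 ft.
At 120 ft/°C that is an ISA deviation of 960/120 = +8°C.
ISA temperature at 3500 ft = 15 − 2 × (3500/1000) = 8°C.
OAT = ISA + deviation = 8 + (+8) = 16°C.

16°C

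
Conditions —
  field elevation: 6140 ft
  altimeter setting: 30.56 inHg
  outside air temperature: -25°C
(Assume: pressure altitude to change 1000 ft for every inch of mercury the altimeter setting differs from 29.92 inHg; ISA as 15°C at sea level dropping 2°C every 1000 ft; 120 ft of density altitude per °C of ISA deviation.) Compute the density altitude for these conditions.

2020 ft

Pressure altitude = 6140 + (29.92 − 30.56) × 1000 = 6140 + (-640) = 5500 ft.
ISA temperature at 5500 ft = 15 − 2 × (5500/1000) = 4°C.
ISA deviation = -25 − 4 = -29°C.
Density altitude = 5500 + 120 × (-29) = 2020 ft.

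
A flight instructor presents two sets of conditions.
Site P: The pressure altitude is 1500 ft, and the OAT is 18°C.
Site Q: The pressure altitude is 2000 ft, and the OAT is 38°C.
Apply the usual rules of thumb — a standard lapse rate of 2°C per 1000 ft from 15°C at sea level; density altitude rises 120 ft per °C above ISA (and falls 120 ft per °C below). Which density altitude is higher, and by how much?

Site Q by 3020 ft

Site P: ISA temp = 12°C, deviation +6°C, DA = 1500 + 120 × 6 = 2220 ft.
Site Q: ISA temp = 11°C, deviation +27°C, DA = 2000 + 120 × 27 = 5240 ft.
Site Q is higher by 5240 − 2220 = 3020 ft.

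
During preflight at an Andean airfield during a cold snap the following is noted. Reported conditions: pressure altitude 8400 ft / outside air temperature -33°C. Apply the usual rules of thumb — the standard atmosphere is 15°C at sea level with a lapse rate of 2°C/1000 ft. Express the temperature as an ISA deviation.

ISA-31.2°C

ISA temperature at 8400 ft = 15 − 2 × (8400/1000) = -1.8°C.
Deviation = OAT − ISA = -33 − (-1.8) = -31.2°C.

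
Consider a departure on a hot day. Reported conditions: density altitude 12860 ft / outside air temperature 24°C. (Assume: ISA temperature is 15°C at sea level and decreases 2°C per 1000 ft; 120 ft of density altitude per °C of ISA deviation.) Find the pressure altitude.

9500 ft

DA = PA + 120 × (OAT − (15 − 2·PA/1000)) = PA + 120·OAT − 1800 + 0.24·PA = 1.24·PA + 120·OAT − 1800.
So 1.24·PA = 12860 − 120 × 24 + 1800 = 11780.
PA = 11780 / 1.24 = 9500 ft.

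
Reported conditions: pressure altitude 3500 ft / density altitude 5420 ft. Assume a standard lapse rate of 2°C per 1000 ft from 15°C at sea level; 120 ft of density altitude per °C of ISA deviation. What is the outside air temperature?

24°C

Density altitude − pressure altitude = 5420 − 3500 = +1920 ft.
At 120 ft/°C that is an ISA deviation of 1920/120 = +16°C.
ISA temperature at 3500 ft = 15 − 2 × (3500/1000) = 8°C.
OAT = ISA + deviation = 8 + (+16) = 24°C.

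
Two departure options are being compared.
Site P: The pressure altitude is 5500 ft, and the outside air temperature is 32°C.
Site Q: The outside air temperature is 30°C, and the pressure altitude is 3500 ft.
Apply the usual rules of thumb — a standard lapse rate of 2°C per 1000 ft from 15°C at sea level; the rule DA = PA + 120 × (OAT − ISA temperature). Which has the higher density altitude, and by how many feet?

Site P by 2720 ft

Site P: ISA temp = 4°C, deviation +28°C, DA = 5500 + 120 × 28 = 8860 ft.
Site Q: ISA temp = 8°C, deviation +22°C, DA = 3500 + 120 × 22 = 6140 ft.
Site P is higher by 8860 − 6140 = 2720 ft.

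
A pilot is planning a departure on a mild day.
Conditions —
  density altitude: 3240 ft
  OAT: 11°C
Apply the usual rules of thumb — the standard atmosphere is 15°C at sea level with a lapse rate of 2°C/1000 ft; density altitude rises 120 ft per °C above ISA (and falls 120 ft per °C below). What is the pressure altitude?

DA = PA + 120 × (OAT − (15 − 2·PA/1000)) = PA + 120·OAT − 1800 + 0.24·PA = 1.24·PA + 120·OAT − 1800.
So 1.24·PA = 3240 − 120 × 11 + 1800 = 3720.
PA = 3720 / 1.24 = 3000 ft.

3000 ft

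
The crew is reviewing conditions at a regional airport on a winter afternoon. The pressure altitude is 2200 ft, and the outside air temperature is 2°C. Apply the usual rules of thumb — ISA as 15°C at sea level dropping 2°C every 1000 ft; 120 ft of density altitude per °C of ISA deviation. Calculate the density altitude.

ISA temperature at 2200 ft = 15 − 2 × (2200/1000) = 10.6°C.
ISA deviation = 2 − 10.6 = -8.6°C.
Density altitude = 2200 + 120 × (-8.6) = 2200 + (-1032) = 1168 ft.

1168 ft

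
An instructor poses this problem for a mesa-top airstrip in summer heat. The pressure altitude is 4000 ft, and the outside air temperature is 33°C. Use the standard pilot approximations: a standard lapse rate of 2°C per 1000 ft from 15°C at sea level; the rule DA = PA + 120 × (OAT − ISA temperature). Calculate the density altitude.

ISA temperature at 4000 ft = 15 − 2 × (4000/1000) = 7°C.
ISA deviation = 33 − 7 = +26°C.
Density altitude = 4000 + 120 × (26) = 4000 + (+3120) = 7120 ft.

7120 ft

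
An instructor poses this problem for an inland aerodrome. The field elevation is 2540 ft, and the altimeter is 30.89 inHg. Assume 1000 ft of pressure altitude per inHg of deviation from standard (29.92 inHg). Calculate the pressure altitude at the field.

1570 ft

Pressure correction = (29.92 − 30.89) × 1000 = -970 ft.
Pressure altitude = 2540 + (-970) = 1570 ft.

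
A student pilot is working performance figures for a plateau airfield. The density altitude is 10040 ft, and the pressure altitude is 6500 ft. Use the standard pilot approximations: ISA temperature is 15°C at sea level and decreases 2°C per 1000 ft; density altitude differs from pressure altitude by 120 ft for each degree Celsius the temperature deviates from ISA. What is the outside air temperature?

Density altitude − pressure altitude = 10040 − 6500 = +3540 ft.
At 120 ft/°C that is an ISA deviation of 3540/120 = +29.5°C.
ISA temperature at 6500 ft = 15 − 2 × (6500/1000) = 2°C.
OAT = ISA + deviation = 2 + (+29.5) = 31.5°C.

31.5°C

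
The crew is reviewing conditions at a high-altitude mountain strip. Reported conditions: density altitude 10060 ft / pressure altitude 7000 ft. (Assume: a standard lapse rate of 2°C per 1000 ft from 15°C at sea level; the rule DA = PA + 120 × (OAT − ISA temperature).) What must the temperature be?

Density altitude − pressure altitude = 10060 − 7000 = +3060 ft.
At 120 ft/°C that is an ISA deviation of 3060/120 = +25.5°C.
ISA temperature at 7000 ft = 15 − 2 × (7000/1000) = 1°C.
OAT = ISA + deviation = 1 + (+25.5) = 26.5°C.

26.5°C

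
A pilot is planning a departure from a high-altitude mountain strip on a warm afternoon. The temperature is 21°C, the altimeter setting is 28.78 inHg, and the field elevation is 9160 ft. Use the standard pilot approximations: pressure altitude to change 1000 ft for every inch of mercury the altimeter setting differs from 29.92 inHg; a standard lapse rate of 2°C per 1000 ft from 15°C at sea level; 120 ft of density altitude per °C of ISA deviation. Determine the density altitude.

Pressure altitude = 9160 + (29.92 − 28.78) × 1000 = 9160 + (+1140) = 10300 ft.
ISA temperature at 10300 ft = 15 − 2 × (10300/1000) = -5.6°C.
ISA deviation = 21 − (-5.6) = +26.6°C.
Density altitude = 10300 + 120 × (26.6) = 13492 ft.

13492 ft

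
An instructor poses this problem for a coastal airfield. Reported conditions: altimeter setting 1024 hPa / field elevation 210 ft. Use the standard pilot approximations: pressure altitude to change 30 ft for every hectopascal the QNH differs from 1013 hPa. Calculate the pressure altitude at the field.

-120 ft

Pressure correction = (1013 − 1024) × 30 = -330 ft.
Pressure altitude = 210 + (-330) = -120 ft.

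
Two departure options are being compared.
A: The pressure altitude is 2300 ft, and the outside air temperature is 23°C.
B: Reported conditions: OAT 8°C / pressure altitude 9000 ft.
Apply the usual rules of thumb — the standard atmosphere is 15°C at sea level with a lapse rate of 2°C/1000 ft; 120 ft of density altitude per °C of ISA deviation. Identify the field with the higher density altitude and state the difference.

A: ISA temp = 10.4°C, deviation +12.6°C, DA = 2300 + 120 × 12.6 = 3812 ft.
B: ISA temp = -3°C, deviation +11°C, DA = 9000 + 120 × 11 = 10320 ft.
B is higher by 10320 − 3812 = 6508 ft.

B by 6508 ft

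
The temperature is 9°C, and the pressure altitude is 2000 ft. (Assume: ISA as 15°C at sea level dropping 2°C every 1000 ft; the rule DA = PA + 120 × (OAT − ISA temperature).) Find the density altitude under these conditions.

ISA temperature at 2000 ft = 15 − 2 × (2000/1000) = 11°C.
ISA deviation = 9 − 11 = -2°C.
Density altitude = 2000 + 120 × (-2) = 2000 + (-240) = 1760 ft.

1760 ft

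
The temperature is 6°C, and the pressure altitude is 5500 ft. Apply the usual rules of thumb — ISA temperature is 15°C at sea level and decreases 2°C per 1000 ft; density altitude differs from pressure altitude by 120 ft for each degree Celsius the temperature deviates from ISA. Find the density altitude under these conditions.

5740 ft

ISA temperature at 5500 ft = 15 − 2 × (5500/1000) = 4°C.
ISA deviation = 6 − 4 = +2°C.
Density altitude = 5500 + 120 × (2) = 5500 + (+240) = 5740 ft.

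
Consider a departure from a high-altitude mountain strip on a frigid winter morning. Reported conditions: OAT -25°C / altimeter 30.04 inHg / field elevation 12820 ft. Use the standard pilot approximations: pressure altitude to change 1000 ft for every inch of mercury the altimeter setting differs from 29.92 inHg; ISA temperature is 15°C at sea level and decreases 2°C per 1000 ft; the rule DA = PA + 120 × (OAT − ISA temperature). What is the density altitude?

Pressure altitude = 12820 + (29.92 − 30.04) × 1000 = 12820 + (-120) = 12700 ft.
ISA temperature at 12700 ft = 15 − 2 × (12700/1000) = -10.4°C.
ISA deviation = -25 − (-10.4) = -14.6°C.
Density altitude = 12700 + 120 × (-14.6) = 10948 ft.

10948 ft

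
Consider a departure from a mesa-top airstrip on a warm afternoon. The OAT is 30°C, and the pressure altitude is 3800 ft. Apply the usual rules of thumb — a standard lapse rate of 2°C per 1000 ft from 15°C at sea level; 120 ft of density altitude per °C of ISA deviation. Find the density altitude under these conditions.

ISA temperature at 3800 ft = 15 − 2 × (3800/1000) = 7.4°C.
ISA deviation = 30 − 7.4 = +22.6°C.
Density altitude = 3800 + 120 × (22.6) = 3800 + (+2712) = 6512 ft.

6512 ft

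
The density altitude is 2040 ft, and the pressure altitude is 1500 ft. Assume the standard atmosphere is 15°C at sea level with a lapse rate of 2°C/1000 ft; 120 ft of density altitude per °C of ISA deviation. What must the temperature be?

16.5°C

Density altitude − pressure altitude = 2040 − 1500 = +540 ft.
At 120 ft/°C that is an ISA deviation of 540/120 = +4.5°C.
ISA temperature at 1500 ft = 15 − 2 × (1500/1000) = 12°C.
OAT = ISA + deviation = 12 + (+4.5) = 16.5°C.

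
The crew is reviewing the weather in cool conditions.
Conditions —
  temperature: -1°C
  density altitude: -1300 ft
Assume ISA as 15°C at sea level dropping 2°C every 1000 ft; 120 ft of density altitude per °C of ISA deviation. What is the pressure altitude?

500 ft

DA = PA + 120 × (OAT − (15 − 2·PA/1000)) = PA + 120·OAT − 1800 + 0.24·PA = 1.24·PA + 120·OAT − 1800.
So 1.24·PA = -1300 − 120 × (-1) + 1800 = 620.
PA = 620 / 1.24 = 500 ft.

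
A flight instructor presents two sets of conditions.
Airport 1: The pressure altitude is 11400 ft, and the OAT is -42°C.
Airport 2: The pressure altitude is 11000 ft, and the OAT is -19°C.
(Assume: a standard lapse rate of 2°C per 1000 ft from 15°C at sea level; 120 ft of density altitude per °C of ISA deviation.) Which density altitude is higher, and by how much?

Airport 1: ISA temp = -7.8°C, deviation -34.2°C, DA = 11400 + 120 × (-34.2) = 7296 ft.
Airport 2: ISA temp = -7°C, deviation -12°C, DA = 11000 + 120 × (-12) = 9560 ft.
Airport 2 is higher by 9560 − 7296 = 2264 ft.

Airport 2 by 2264 ft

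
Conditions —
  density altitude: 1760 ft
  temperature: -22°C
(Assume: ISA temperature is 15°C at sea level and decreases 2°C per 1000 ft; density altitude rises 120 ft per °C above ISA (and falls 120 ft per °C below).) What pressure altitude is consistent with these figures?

DA = PA + 120 × (OAT − (15 − 2·PA/1000)) = PA + 120·OAT − 1800 + 0.24·PA = 1.24·PA + 120·OAT − 1800.
So 1.24·PA = 1760 − 120 × (-22) + 1800 = 6200.
PA = 6200 / 1.24 = 5000 ft.

5000 ft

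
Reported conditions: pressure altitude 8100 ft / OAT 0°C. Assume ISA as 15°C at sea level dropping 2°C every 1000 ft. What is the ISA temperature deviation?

ISA+1.2°C

ISA temperature at 8100 ft = 15 − 2 × (8100/1000) = -1.2°C.
Deviation = OAT − ISA = 0 − (-1.2) = +1.2°C.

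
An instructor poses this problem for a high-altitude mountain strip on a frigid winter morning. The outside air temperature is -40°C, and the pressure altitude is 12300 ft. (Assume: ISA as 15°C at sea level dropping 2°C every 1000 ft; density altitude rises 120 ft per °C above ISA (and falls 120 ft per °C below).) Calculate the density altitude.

ISA temperature at 12300 ft = 15 − 2 × (12300/1000) = -9.6°C.
ISA deviation = -40 − (-9.6) = -30.4°C.
Density altitude = 12300 + 120 × (-30.4) = 12300 + (-3648) = 8652 ft.

8652 ft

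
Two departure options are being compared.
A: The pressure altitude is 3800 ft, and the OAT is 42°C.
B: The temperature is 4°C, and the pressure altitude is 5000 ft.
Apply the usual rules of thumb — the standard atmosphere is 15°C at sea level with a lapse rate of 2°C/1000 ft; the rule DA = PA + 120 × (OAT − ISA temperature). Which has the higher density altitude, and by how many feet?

A: ISA temp = 7.4°C, deviation +34.6°C, DA = 3800 + 120 × 34.6 = 7952 ft.
B: ISA temp = 5°C, deviation -1°C, DA = 5000 + 120 × (-1) = 4880 ft.
A is higher by 7952 − 4880 = 3072 ft.

A by 3072 ft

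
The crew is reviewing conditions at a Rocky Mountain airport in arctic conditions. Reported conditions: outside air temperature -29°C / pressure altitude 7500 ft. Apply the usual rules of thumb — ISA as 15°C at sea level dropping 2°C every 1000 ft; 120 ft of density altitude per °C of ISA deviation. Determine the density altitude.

4020 ft

ISA temperature at 7500 ft = 15 − 2 × (7500/1000) = 0°C.
ISA deviation = -29 − 0 = -29°C.
Density altitude = 7500 + 120 × (-29) = 7500 + (-3480) = 4020 ft.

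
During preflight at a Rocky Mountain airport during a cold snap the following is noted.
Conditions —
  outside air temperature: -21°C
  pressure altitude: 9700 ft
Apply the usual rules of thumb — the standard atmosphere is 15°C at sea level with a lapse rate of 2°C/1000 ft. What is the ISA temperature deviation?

ISA-16.6°C

ISA temperature at 9700 ft = 15 − 2 × (9700/1000) = -4.4°C.
Deviation = OAT − ISA = -21 − (-4.4) = -16.6°C.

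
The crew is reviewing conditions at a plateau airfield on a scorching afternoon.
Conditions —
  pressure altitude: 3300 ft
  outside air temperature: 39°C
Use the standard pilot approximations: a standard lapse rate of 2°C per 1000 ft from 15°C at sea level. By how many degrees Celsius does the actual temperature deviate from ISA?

ISA+30.6°C

ISA temperature at 3300 ft = 15 − 2 × (3300/1000) = 8.4°C.
Deviation = OAT − ISA = 39 − 8.4 = +30.6°C.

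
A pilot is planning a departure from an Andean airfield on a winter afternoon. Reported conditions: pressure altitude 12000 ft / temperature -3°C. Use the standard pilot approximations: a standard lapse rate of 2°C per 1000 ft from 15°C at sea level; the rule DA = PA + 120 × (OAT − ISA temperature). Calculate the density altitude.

ISA temperature at 12000 ft = 15 − 2 × (12000/1000) = -9°C.
ISA deviation = -3 − (-9) = +6°C.
Density altitude = 12000 + 120 × (6) = 12000 + (+720) = 12720 ft.

12720 ft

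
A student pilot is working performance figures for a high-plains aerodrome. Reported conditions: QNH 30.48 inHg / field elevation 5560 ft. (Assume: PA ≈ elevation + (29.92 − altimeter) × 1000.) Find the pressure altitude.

Pressure correction = (29.92 − 30.48) × 1000 = -560 ft.
Pressure altitude = 5560 + (-560) = 5000 ft.

5000 ft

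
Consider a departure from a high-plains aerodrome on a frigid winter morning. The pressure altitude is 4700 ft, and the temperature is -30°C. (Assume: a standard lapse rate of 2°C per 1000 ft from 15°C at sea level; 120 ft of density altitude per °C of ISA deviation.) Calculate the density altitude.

ISA temperature at 4700 ft = 15 − 2 × (4700/1000) = 5.6°C.
ISA deviation = -30 − 5.6 = -35.6°C.
Density altitude = 4700 + 120 × (-35.6) = 4700 + (-4272) = 428 ft.

428 ft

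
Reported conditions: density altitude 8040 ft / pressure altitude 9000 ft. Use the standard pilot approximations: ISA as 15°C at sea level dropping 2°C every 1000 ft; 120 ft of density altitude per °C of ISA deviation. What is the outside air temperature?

Density altitude − pressure altitude = 8040 − 9000 = -960 ft.
At 120 ft/°C that is an ISA deviation of -960/120 = -8°C.
ISA temperature at 9000 ft = 15 − 2 × (9000/1000) = -3°C.
OAT = ISA + deviation = -3 + (-8) = -11°C.

-11°C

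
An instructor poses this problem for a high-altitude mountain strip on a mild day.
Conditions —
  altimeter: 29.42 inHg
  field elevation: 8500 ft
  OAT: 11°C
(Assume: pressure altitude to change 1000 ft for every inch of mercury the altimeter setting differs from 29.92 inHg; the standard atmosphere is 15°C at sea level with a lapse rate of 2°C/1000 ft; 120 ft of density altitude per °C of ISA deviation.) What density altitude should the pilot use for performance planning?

10680 ft

Pressure altitude = 8500 + (29.92 − 29.42) × 1000 = 8500 + (+500) = 9000 ft.
ISA temperature at 9000 ft = 15 − 2 × (9000/1000) = -3°C.
ISA deviation = 11 − (-3) = +14°C.
Density altitude = 9000 + 120 × (14) = 10680 ft.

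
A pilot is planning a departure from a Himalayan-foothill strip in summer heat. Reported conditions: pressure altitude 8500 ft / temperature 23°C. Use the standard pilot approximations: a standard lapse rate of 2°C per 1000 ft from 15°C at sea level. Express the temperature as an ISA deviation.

ISA temperature at 8500 ft = 15 − 2 × (8500/1000) = -2°C.
Deviation = OAT − ISA = 23 − (-2) = +25°C.

ISA+25°C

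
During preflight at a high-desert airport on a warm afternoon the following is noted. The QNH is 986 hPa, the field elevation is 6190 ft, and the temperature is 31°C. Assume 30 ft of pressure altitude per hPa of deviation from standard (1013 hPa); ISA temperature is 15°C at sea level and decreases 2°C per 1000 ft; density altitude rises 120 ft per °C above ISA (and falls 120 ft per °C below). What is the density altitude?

Pressure altitude = 6190 + (1013 − 986) × 30 = 6190 + (+810) = 7000 ft.
ISA temperature at 7000 ft = 15 − 2 × (7000/1000) = 1°C.
ISA deviation = 31 − 1 = +30°C.
Density altitude = 7000 + 120 × (30) = 10600 ft.

10600 ft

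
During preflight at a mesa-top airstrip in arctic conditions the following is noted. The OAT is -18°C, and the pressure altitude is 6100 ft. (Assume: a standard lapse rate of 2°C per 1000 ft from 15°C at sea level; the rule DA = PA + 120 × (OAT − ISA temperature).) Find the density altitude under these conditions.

ISA temperature at 6100 ft = 15 − 2 × (6100/1000) = 2.8°C.
ISA deviation = -18 − 2.8 = -20.8°C.
Density altitude = 6100 + 120 × (-20.8) = 6100 + (-2496) = 3604 ft.

3604 ft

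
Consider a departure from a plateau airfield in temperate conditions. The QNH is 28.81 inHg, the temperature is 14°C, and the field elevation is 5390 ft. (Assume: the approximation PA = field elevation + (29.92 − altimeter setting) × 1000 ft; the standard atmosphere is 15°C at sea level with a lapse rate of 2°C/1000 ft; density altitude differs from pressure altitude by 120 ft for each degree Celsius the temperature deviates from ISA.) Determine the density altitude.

7940 ft

Pressure altitude = 5390 + (29.92 − 28.81) × 1000 = 5390 + (+1110) = 6500 ft.
ISA temperature at 6500 ft = 15 − 2 × (6500/1000) = 2°C.
ISA deviation = 14 − 2 = +12°C.
Density altitude = 6500 + 120 × (12) = 7940 ft.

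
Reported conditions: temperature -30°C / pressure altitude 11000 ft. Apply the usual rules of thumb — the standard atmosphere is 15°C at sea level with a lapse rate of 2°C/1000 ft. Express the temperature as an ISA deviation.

ISA temperature at 11000 ft = 15 − 2 × (11000/1000) = -7°C.
Deviation = OAT − ISA = -30 − (-7) = -23°C.

ISA-23°C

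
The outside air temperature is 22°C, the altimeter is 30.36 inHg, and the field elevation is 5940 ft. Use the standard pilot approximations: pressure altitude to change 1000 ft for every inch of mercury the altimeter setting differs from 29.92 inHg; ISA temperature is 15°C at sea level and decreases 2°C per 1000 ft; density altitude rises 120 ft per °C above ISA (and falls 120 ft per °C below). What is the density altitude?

Pressure altitude = 5940 + (29.92 − 30.36) × 1000 = 5940 + (-440) = 5500 ft.
ISA temperature at 5500 ft = 15 − 2 × (5500/1000) = 4°C.
ISA deviation = 22 − 4 = +18°C.
Density altitude = 5500 + 120 × (18) = 7660 ft.

7660 ft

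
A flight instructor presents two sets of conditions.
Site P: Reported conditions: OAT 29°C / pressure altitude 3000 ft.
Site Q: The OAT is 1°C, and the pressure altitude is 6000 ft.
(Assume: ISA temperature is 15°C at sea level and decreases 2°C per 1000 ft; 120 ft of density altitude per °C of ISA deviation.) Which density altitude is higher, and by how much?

Site Q by 360 ft

Site P: ISA temp = 9°C, deviation +20°C, DA = 3000 + 120 × 20 = 5400 ft.
Site Q: ISA temp = 3°C, deviation -2°C, DA = 6000 + 120 × (-2) = 5760 ft.
Site Q is higher by 5760 − 5400 = 360 ft.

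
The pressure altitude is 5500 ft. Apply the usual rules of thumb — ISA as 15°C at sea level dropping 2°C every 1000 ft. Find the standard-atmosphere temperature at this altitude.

ISA temperature = 15 − 2 × (5500/1000) = 15 − 11 = 4°C.

4°C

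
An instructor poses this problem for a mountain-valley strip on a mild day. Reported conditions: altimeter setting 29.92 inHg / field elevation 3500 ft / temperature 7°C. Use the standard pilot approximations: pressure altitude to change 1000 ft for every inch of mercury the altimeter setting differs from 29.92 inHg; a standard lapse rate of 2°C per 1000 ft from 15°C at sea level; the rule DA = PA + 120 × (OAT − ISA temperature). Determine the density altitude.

3380 ft

Pressure altitude = 3500 + (29.92 − 29.92) × 1000 = 3500 + (0) = 3500 ft.
ISA temperature at 3500 ft = 15 − 2 × (3500/1000) = 8°C.
ISA deviation = 7 − 8 = -1°C.
Density altitude = 3500 + 120 × (-1) = 3380 ft.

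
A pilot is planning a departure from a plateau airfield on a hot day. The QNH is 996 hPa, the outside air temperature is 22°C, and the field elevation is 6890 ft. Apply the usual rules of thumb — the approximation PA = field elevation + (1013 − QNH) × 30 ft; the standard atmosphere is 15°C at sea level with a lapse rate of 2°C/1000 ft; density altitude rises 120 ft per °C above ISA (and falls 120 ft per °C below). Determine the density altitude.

Pressure altitude = 6890 + (1013 − 996) × 30 = 6890 + (+510) = 7400 ft.
ISA temperature at 7400 ft = 15 − 2 × (7400/1000) = 0.2°C.
ISA deviation = 22 − 0.2 = +21.8°C.
Density altitude = 7400 + 120 × (21.8) = 10016 ft.

10016 ft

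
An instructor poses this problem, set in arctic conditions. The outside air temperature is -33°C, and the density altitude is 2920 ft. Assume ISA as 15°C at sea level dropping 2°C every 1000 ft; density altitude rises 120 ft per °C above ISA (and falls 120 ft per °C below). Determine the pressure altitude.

7000 ft

DA = PA + 120 × (OAT − (15 − 2·PA/1000)) = PA + 120·OAT − 1800 + 0.24·PA = 1.24·PA + 120·OAT − 1800.
So 1.24·PA = 2920 − 120 × (-33) + 1800 = 8680.
PA = 8680 / 1.24 = 7000 ft.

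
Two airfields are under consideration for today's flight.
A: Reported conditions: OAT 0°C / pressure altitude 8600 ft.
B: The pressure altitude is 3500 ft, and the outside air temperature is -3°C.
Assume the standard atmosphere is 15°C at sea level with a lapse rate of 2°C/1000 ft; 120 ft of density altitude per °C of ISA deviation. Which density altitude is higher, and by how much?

A: ISA temp = -2.2°C, deviation +2.2°C, DA = 8600 + 120 × 2.2 = 8864 ft.
B: ISA temp = 8°C, deviation -11°C, DA = 3500 + 120 × (-11) = 2180 ft.
A is higher by 8864 − 2180 = 6684 ft.

A by 6684 ft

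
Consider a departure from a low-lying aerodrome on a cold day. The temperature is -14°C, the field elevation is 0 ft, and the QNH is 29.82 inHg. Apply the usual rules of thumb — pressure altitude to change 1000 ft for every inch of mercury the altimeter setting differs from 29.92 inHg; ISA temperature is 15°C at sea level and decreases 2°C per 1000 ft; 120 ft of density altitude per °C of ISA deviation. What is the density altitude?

Pressure altitude = 0 + (29.92 − 29.82) × 1000 = 0 + (+100) = 100 ft.
ISA temperature at 100 ft = 15 − 2 × (100/1000) = 14.8°C.
ISA deviation = -14 − 14.8 = -28.8°C.
Density altitude = 100 + 120 × (-28.8) = -3356 ft.

-3356 ft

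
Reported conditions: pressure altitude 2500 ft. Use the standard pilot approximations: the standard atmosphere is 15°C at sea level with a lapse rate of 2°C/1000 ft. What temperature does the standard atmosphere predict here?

10°C

ISA temperature = 15 − 2 × (2500/1000) = 15 − 5 = 10°C.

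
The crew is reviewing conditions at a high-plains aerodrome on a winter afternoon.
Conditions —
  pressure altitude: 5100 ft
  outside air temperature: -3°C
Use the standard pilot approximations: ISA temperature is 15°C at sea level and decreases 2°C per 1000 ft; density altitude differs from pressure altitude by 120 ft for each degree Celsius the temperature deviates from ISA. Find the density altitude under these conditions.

ISA temperature at 5100 ft = 15 − 2 × (5100/1000) = 4.8°C.
ISA deviation = -3 − 4.8 = -7.8°C.
Density altitude = 5100 + 120 × (-7.8) = 5100 + (-936) = 4164 ft.

4164 ft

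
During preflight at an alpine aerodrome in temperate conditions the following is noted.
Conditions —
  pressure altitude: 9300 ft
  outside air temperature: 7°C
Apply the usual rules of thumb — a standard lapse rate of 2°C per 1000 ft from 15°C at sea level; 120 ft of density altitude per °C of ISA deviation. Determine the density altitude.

10572 ft

ISA temperature at 9300 ft = 15 − 2 × (9300/1000) = -3.6°C.
ISA deviation = 7 − (-3.6) = +10.6°C.
Density altitude = 9300 + 120 × (10.6) = 9300 + (+1272) = 10572 ft.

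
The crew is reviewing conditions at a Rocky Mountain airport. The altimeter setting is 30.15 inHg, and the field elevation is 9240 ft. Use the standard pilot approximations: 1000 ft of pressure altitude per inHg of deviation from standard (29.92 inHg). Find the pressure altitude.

9010 ft

Pressure correction = (29.92 − 30.15) × 1000 = -230 ft.
Pressure altitude = 9240 + (-230) = 9010 ft.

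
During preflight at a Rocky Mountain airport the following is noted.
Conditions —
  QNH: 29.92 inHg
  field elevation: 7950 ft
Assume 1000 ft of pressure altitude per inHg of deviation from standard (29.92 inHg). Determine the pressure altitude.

Pressure correction = (29.92 − 29.92) × 1000 = 0 ft.
Pressure altitude = 7950 + (0) = 7950 ft.

7950 ft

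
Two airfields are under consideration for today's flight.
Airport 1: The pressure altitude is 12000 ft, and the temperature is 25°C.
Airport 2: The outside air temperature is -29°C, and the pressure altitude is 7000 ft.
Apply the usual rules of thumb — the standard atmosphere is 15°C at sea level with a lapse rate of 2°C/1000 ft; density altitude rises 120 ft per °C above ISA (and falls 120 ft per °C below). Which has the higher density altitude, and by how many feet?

Airport 1: ISA temp = -9°C, deviation +34°C, DA = 12000 + 120 × 34 = 16080 ft.
Airport 2: ISA temp = 1°C, deviation -30°C, DA = 7000 + 120 × (-30) = 3400 ft.
Airport 1 is higher by 16080 − 3400 = 12680 ft.

Airport 1 by 12680 ft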